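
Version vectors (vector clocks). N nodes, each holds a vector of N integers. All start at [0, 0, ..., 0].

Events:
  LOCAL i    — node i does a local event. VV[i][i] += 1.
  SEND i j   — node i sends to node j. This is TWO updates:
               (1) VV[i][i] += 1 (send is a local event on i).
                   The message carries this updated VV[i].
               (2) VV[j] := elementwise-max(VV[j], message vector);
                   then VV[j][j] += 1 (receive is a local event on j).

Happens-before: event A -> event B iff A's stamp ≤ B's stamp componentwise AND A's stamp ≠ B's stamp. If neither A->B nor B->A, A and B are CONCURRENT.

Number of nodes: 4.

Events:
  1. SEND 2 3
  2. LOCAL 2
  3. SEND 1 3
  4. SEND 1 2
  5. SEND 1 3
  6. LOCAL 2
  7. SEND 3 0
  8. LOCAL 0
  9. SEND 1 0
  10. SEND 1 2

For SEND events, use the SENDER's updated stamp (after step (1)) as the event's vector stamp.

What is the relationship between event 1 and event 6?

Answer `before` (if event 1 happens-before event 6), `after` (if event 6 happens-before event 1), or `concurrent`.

Initial: VV[0]=[0, 0, 0, 0]
Initial: VV[1]=[0, 0, 0, 0]
Initial: VV[2]=[0, 0, 0, 0]
Initial: VV[3]=[0, 0, 0, 0]
Event 1: SEND 2->3: VV[2][2]++ -> VV[2]=[0, 0, 1, 0], msg_vec=[0, 0, 1, 0]; VV[3]=max(VV[3],msg_vec) then VV[3][3]++ -> VV[3]=[0, 0, 1, 1]
Event 2: LOCAL 2: VV[2][2]++ -> VV[2]=[0, 0, 2, 0]
Event 3: SEND 1->3: VV[1][1]++ -> VV[1]=[0, 1, 0, 0], msg_vec=[0, 1, 0, 0]; VV[3]=max(VV[3],msg_vec) then VV[3][3]++ -> VV[3]=[0, 1, 1, 2]
Event 4: SEND 1->2: VV[1][1]++ -> VV[1]=[0, 2, 0, 0], msg_vec=[0, 2, 0, 0]; VV[2]=max(VV[2],msg_vec) then VV[2][2]++ -> VV[2]=[0, 2, 3, 0]
Event 5: SEND 1->3: VV[1][1]++ -> VV[1]=[0, 3, 0, 0], msg_vec=[0, 3, 0, 0]; VV[3]=max(VV[3],msg_vec) then VV[3][3]++ -> VV[3]=[0, 3, 1, 3]
Event 6: LOCAL 2: VV[2][2]++ -> VV[2]=[0, 2, 4, 0]
Event 7: SEND 3->0: VV[3][3]++ -> VV[3]=[0, 3, 1, 4], msg_vec=[0, 3, 1, 4]; VV[0]=max(VV[0],msg_vec) then VV[0][0]++ -> VV[0]=[1, 3, 1, 4]
Event 8: LOCAL 0: VV[0][0]++ -> VV[0]=[2, 3, 1, 4]
Event 9: SEND 1->0: VV[1][1]++ -> VV[1]=[0, 4, 0, 0], msg_vec=[0, 4, 0, 0]; VV[0]=max(VV[0],msg_vec) then VV[0][0]++ -> VV[0]=[3, 4, 1, 4]
Event 10: SEND 1->2: VV[1][1]++ -> VV[1]=[0, 5, 0, 0], msg_vec=[0, 5, 0, 0]; VV[2]=max(VV[2],msg_vec) then VV[2][2]++ -> VV[2]=[0, 5, 5, 0]
Event 1 stamp: [0, 0, 1, 0]
Event 6 stamp: [0, 2, 4, 0]
[0, 0, 1, 0] <= [0, 2, 4, 0]? True
[0, 2, 4, 0] <= [0, 0, 1, 0]? False
Relation: before

Answer: before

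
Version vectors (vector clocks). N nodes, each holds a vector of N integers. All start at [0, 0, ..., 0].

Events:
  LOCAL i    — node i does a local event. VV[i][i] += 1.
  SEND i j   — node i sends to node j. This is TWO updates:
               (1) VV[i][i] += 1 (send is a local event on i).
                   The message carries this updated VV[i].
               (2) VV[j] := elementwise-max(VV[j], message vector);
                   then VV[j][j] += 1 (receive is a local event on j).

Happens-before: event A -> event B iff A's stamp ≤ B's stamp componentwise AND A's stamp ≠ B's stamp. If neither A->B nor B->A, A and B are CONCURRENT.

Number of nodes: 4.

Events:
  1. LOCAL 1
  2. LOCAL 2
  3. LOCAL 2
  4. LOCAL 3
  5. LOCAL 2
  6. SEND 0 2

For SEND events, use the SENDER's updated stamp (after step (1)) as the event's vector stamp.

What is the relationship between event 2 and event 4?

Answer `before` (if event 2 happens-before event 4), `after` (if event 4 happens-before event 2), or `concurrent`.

Answer: concurrent

Derivation:
Initial: VV[0]=[0, 0, 0, 0]
Initial: VV[1]=[0, 0, 0, 0]
Initial: VV[2]=[0, 0, 0, 0]
Initial: VV[3]=[0, 0, 0, 0]
Event 1: LOCAL 1: VV[1][1]++ -> VV[1]=[0, 1, 0, 0]
Event 2: LOCAL 2: VV[2][2]++ -> VV[2]=[0, 0, 1, 0]
Event 3: LOCAL 2: VV[2][2]++ -> VV[2]=[0, 0, 2, 0]
Event 4: LOCAL 3: VV[3][3]++ -> VV[3]=[0, 0, 0, 1]
Event 5: LOCAL 2: VV[2][2]++ -> VV[2]=[0, 0, 3, 0]
Event 6: SEND 0->2: VV[0][0]++ -> VV[0]=[1, 0, 0, 0], msg_vec=[1, 0, 0, 0]; VV[2]=max(VV[2],msg_vec) then VV[2][2]++ -> VV[2]=[1, 0, 4, 0]
Event 2 stamp: [0, 0, 1, 0]
Event 4 stamp: [0, 0, 0, 1]
[0, 0, 1, 0] <= [0, 0, 0, 1]? False
[0, 0, 0, 1] <= [0, 0, 1, 0]? False
Relation: concurrent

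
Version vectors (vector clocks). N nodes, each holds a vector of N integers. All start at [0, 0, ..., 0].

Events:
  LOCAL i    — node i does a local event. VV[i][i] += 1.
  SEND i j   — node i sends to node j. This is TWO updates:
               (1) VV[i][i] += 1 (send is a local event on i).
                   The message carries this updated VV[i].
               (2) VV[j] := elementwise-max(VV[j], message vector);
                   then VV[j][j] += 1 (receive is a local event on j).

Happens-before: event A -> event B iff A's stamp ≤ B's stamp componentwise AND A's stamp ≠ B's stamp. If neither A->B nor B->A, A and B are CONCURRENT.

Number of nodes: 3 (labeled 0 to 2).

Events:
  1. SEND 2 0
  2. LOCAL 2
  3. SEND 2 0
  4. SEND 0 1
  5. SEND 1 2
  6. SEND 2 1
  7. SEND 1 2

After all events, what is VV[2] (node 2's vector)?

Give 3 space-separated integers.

Answer: 3 4 6

Derivation:
Initial: VV[0]=[0, 0, 0]
Initial: VV[1]=[0, 0, 0]
Initial: VV[2]=[0, 0, 0]
Event 1: SEND 2->0: VV[2][2]++ -> VV[2]=[0, 0, 1], msg_vec=[0, 0, 1]; VV[0]=max(VV[0],msg_vec) then VV[0][0]++ -> VV[0]=[1, 0, 1]
Event 2: LOCAL 2: VV[2][2]++ -> VV[2]=[0, 0, 2]
Event 3: SEND 2->0: VV[2][2]++ -> VV[2]=[0, 0, 3], msg_vec=[0, 0, 3]; VV[0]=max(VV[0],msg_vec) then VV[0][0]++ -> VV[0]=[2, 0, 3]
Event 4: SEND 0->1: VV[0][0]++ -> VV[0]=[3, 0, 3], msg_vec=[3, 0, 3]; VV[1]=max(VV[1],msg_vec) then VV[1][1]++ -> VV[1]=[3, 1, 3]
Event 5: SEND 1->2: VV[1][1]++ -> VV[1]=[3, 2, 3], msg_vec=[3, 2, 3]; VV[2]=max(VV[2],msg_vec) then VV[2][2]++ -> VV[2]=[3, 2, 4]
Event 6: SEND 2->1: VV[2][2]++ -> VV[2]=[3, 2, 5], msg_vec=[3, 2, 5]; VV[1]=max(VV[1],msg_vec) then VV[1][1]++ -> VV[1]=[3, 3, 5]
Event 7: SEND 1->2: VV[1][1]++ -> VV[1]=[3, 4, 5], msg_vec=[3, 4, 5]; VV[2]=max(VV[2],msg_vec) then VV[2][2]++ -> VV[2]=[3, 4, 6]
Final vectors: VV[0]=[3, 0, 3]; VV[1]=[3, 4, 5]; VV[2]=[3, 4, 6]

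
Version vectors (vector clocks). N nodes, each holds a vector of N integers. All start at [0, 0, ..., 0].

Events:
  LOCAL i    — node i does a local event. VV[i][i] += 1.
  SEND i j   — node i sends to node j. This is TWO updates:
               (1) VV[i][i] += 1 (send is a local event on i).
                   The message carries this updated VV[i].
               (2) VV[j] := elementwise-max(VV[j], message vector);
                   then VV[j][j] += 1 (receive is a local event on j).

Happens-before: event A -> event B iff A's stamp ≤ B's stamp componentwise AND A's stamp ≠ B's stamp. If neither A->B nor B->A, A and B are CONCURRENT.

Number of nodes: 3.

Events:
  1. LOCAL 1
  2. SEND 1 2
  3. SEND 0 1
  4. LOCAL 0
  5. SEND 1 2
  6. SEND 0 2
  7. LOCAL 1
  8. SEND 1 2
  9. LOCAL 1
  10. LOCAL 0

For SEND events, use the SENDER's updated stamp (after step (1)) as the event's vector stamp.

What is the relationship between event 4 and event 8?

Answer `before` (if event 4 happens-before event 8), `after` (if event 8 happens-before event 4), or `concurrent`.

Initial: VV[0]=[0, 0, 0]
Initial: VV[1]=[0, 0, 0]
Initial: VV[2]=[0, 0, 0]
Event 1: LOCAL 1: VV[1][1]++ -> VV[1]=[0, 1, 0]
Event 2: SEND 1->2: VV[1][1]++ -> VV[1]=[0, 2, 0], msg_vec=[0, 2, 0]; VV[2]=max(VV[2],msg_vec) then VV[2][2]++ -> VV[2]=[0, 2, 1]
Event 3: SEND 0->1: VV[0][0]++ -> VV[0]=[1, 0, 0], msg_vec=[1, 0, 0]; VV[1]=max(VV[1],msg_vec) then VV[1][1]++ -> VV[1]=[1, 3, 0]
Event 4: LOCAL 0: VV[0][0]++ -> VV[0]=[2, 0, 0]
Event 5: SEND 1->2: VV[1][1]++ -> VV[1]=[1, 4, 0], msg_vec=[1, 4, 0]; VV[2]=max(VV[2],msg_vec) then VV[2][2]++ -> VV[2]=[1, 4, 2]
Event 6: SEND 0->2: VV[0][0]++ -> VV[0]=[3, 0, 0], msg_vec=[3, 0, 0]; VV[2]=max(VV[2],msg_vec) then VV[2][2]++ -> VV[2]=[3, 4, 3]
Event 7: LOCAL 1: VV[1][1]++ -> VV[1]=[1, 5, 0]
Event 8: SEND 1->2: VV[1][1]++ -> VV[1]=[1, 6, 0], msg_vec=[1, 6, 0]; VV[2]=max(VV[2],msg_vec) then VV[2][2]++ -> VV[2]=[3, 6, 4]
Event 9: LOCAL 1: VV[1][1]++ -> VV[1]=[1, 7, 0]
Event 10: LOCAL 0: VV[0][0]++ -> VV[0]=[4, 0, 0]
Event 4 stamp: [2, 0, 0]
Event 8 stamp: [1, 6, 0]
[2, 0, 0] <= [1, 6, 0]? False
[1, 6, 0] <= [2, 0, 0]? False
Relation: concurrent

Answer: concurrent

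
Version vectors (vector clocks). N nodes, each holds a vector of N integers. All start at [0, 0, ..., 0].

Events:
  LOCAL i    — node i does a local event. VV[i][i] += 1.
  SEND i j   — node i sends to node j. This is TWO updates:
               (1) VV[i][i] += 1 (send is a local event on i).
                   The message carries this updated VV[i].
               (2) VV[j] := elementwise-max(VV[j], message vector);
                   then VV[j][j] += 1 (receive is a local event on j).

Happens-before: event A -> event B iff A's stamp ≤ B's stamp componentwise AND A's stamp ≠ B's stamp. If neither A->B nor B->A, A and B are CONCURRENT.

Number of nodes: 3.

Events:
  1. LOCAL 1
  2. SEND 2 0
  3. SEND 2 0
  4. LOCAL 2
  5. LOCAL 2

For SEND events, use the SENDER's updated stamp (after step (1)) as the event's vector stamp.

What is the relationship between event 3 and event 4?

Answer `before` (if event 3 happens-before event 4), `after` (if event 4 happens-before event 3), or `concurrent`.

Initial: VV[0]=[0, 0, 0]
Initial: VV[1]=[0, 0, 0]
Initial: VV[2]=[0, 0, 0]
Event 1: LOCAL 1: VV[1][1]++ -> VV[1]=[0, 1, 0]
Event 2: SEND 2->0: VV[2][2]++ -> VV[2]=[0, 0, 1], msg_vec=[0, 0, 1]; VV[0]=max(VV[0],msg_vec) then VV[0][0]++ -> VV[0]=[1, 0, 1]
Event 3: SEND 2->0: VV[2][2]++ -> VV[2]=[0, 0, 2], msg_vec=[0, 0, 2]; VV[0]=max(VV[0],msg_vec) then VV[0][0]++ -> VV[0]=[2, 0, 2]
Event 4: LOCAL 2: VV[2][2]++ -> VV[2]=[0, 0, 3]
Event 5: LOCAL 2: VV[2][2]++ -> VV[2]=[0, 0, 4]
Event 3 stamp: [0, 0, 2]
Event 4 stamp: [0, 0, 3]
[0, 0, 2] <= [0, 0, 3]? True
[0, 0, 3] <= [0, 0, 2]? False
Relation: before

Answer: before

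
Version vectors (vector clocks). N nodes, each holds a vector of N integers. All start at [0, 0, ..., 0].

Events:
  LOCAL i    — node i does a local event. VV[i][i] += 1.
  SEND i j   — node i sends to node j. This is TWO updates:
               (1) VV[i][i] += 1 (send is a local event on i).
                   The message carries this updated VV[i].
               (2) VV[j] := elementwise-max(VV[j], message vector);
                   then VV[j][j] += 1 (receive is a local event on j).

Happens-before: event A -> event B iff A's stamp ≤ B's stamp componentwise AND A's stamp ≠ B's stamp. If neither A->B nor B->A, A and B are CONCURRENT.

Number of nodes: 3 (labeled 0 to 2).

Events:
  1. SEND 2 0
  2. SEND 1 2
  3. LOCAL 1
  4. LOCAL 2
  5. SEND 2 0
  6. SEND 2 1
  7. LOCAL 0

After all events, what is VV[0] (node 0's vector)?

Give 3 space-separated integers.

Answer: 3 1 4

Derivation:
Initial: VV[0]=[0, 0, 0]
Initial: VV[1]=[0, 0, 0]
Initial: VV[2]=[0, 0, 0]
Event 1: SEND 2->0: VV[2][2]++ -> VV[2]=[0, 0, 1], msg_vec=[0, 0, 1]; VV[0]=max(VV[0],msg_vec) then VV[0][0]++ -> VV[0]=[1, 0, 1]
Event 2: SEND 1->2: VV[1][1]++ -> VV[1]=[0, 1, 0], msg_vec=[0, 1, 0]; VV[2]=max(VV[2],msg_vec) then VV[2][2]++ -> VV[2]=[0, 1, 2]
Event 3: LOCAL 1: VV[1][1]++ -> VV[1]=[0, 2, 0]
Event 4: LOCAL 2: VV[2][2]++ -> VV[2]=[0, 1, 3]
Event 5: SEND 2->0: VV[2][2]++ -> VV[2]=[0, 1, 4], msg_vec=[0, 1, 4]; VV[0]=max(VV[0],msg_vec) then VV[0][0]++ -> VV[0]=[2, 1, 4]
Event 6: SEND 2->1: VV[2][2]++ -> VV[2]=[0, 1, 5], msg_vec=[0, 1, 5]; VV[1]=max(VV[1],msg_vec) then VV[1][1]++ -> VV[1]=[0, 3, 5]
Event 7: LOCAL 0: VV[0][0]++ -> VV[0]=[3, 1, 4]
Final vectors: VV[0]=[3, 1, 4]; VV[1]=[0, 3, 5]; VV[2]=[0, 1, 5]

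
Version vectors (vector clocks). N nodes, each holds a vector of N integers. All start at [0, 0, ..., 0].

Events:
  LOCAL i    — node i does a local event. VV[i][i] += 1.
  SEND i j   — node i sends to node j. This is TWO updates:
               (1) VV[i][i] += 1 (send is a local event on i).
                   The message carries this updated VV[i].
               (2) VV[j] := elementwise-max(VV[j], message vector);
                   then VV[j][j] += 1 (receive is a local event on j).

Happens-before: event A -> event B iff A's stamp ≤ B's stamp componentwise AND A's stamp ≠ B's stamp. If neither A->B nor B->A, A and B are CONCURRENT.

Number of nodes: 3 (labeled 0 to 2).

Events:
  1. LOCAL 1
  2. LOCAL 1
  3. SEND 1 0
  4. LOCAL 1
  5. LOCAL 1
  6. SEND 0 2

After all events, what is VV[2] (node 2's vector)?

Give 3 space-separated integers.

Answer: 2 3 1

Derivation:
Initial: VV[0]=[0, 0, 0]
Initial: VV[1]=[0, 0, 0]
Initial: VV[2]=[0, 0, 0]
Event 1: LOCAL 1: VV[1][1]++ -> VV[1]=[0, 1, 0]
Event 2: LOCAL 1: VV[1][1]++ -> VV[1]=[0, 2, 0]
Event 3: SEND 1->0: VV[1][1]++ -> VV[1]=[0, 3, 0], msg_vec=[0, 3, 0]; VV[0]=max(VV[0],msg_vec) then VV[0][0]++ -> VV[0]=[1, 3, 0]
Event 4: LOCAL 1: VV[1][1]++ -> VV[1]=[0, 4, 0]
Event 5: LOCAL 1: VV[1][1]++ -> VV[1]=[0, 5, 0]
Event 6: SEND 0->2: VV[0][0]++ -> VV[0]=[2, 3, 0], msg_vec=[2, 3, 0]; VV[2]=max(VV[2],msg_vec) then VV[2][2]++ -> VV[2]=[2, 3, 1]
Final vectors: VV[0]=[2, 3, 0]; VV[1]=[0, 5, 0]; VV[2]=[2, 3, 1]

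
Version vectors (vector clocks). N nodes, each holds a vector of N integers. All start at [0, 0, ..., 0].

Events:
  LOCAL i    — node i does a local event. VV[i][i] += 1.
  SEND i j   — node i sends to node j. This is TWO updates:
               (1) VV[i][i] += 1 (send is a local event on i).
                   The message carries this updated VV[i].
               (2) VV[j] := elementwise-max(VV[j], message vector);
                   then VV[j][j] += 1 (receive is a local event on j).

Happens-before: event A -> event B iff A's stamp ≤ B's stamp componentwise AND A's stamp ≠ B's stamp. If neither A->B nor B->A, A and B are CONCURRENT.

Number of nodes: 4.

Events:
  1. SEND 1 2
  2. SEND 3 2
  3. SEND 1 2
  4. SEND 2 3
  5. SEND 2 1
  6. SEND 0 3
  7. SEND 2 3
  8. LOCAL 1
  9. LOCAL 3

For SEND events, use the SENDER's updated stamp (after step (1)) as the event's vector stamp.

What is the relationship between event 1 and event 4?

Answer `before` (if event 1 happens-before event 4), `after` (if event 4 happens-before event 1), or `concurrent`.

Answer: before

Derivation:
Initial: VV[0]=[0, 0, 0, 0]
Initial: VV[1]=[0, 0, 0, 0]
Initial: VV[2]=[0, 0, 0, 0]
Initial: VV[3]=[0, 0, 0, 0]
Event 1: SEND 1->2: VV[1][1]++ -> VV[1]=[0, 1, 0, 0], msg_vec=[0, 1, 0, 0]; VV[2]=max(VV[2],msg_vec) then VV[2][2]++ -> VV[2]=[0, 1, 1, 0]
Event 2: SEND 3->2: VV[3][3]++ -> VV[3]=[0, 0, 0, 1], msg_vec=[0, 0, 0, 1]; VV[2]=max(VV[2],msg_vec) then VV[2][2]++ -> VV[2]=[0, 1, 2, 1]
Event 3: SEND 1->2: VV[1][1]++ -> VV[1]=[0, 2, 0, 0], msg_vec=[0, 2, 0, 0]; VV[2]=max(VV[2],msg_vec) then VV[2][2]++ -> VV[2]=[0, 2, 3, 1]
Event 4: SEND 2->3: VV[2][2]++ -> VV[2]=[0, 2, 4, 1], msg_vec=[0, 2, 4, 1]; VV[3]=max(VV[3],msg_vec) then VV[3][3]++ -> VV[3]=[0, 2, 4, 2]
Event 5: SEND 2->1: VV[2][2]++ -> VV[2]=[0, 2, 5, 1], msg_vec=[0, 2, 5, 1]; VV[1]=max(VV[1],msg_vec) then VV[1][1]++ -> VV[1]=[0, 3, 5, 1]
Event 6: SEND 0->3: VV[0][0]++ -> VV[0]=[1, 0, 0, 0], msg_vec=[1, 0, 0, 0]; VV[3]=max(VV[3],msg_vec) then VV[3][3]++ -> VV[3]=[1, 2, 4, 3]
Event 7: SEND 2->3: VV[2][2]++ -> VV[2]=[0, 2, 6, 1], msg_vec=[0, 2, 6, 1]; VV[3]=max(VV[3],msg_vec) then VV[3][3]++ -> VV[3]=[1, 2, 6, 4]
Event 8: LOCAL 1: VV[1][1]++ -> VV[1]=[0, 4, 5, 1]
Event 9: LOCAL 3: VV[3][3]++ -> VV[3]=[1, 2, 6, 5]
Event 1 stamp: [0, 1, 0, 0]
Event 4 stamp: [0, 2, 4, 1]
[0, 1, 0, 0] <= [0, 2, 4, 1]? True
[0, 2, 4, 1] <= [0, 1, 0, 0]? False
Relation: before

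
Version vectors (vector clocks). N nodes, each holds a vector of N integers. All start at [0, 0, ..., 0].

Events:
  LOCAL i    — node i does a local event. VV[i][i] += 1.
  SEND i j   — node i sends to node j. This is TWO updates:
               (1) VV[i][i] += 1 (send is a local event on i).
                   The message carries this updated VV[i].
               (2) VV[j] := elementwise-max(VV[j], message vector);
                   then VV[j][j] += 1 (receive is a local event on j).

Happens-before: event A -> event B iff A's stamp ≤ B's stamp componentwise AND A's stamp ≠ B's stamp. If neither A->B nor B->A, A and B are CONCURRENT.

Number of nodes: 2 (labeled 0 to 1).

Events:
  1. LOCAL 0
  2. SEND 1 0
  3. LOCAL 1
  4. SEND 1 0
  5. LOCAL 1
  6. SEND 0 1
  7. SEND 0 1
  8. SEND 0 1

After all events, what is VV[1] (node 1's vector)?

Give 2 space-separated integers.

Initial: VV[0]=[0, 0]
Initial: VV[1]=[0, 0]
Event 1: LOCAL 0: VV[0][0]++ -> VV[0]=[1, 0]
Event 2: SEND 1->0: VV[1][1]++ -> VV[1]=[0, 1], msg_vec=[0, 1]; VV[0]=max(VV[0],msg_vec) then VV[0][0]++ -> VV[0]=[2, 1]
Event 3: LOCAL 1: VV[1][1]++ -> VV[1]=[0, 2]
Event 4: SEND 1->0: VV[1][1]++ -> VV[1]=[0, 3], msg_vec=[0, 3]; VV[0]=max(VV[0],msg_vec) then VV[0][0]++ -> VV[0]=[3, 3]
Event 5: LOCAL 1: VV[1][1]++ -> VV[1]=[0, 4]
Event 6: SEND 0->1: VV[0][0]++ -> VV[0]=[4, 3], msg_vec=[4, 3]; VV[1]=max(VV[1],msg_vec) then VV[1][1]++ -> VV[1]=[4, 5]
Event 7: SEND 0->1: VV[0][0]++ -> VV[0]=[5, 3], msg_vec=[5, 3]; VV[1]=max(VV[1],msg_vec) then VV[1][1]++ -> VV[1]=[5, 6]
Event 8: SEND 0->1: VV[0][0]++ -> VV[0]=[6, 3], msg_vec=[6, 3]; VV[1]=max(VV[1],msg_vec) then VV[1][1]++ -> VV[1]=[6, 7]
Final vectors: VV[0]=[6, 3]; VV[1]=[6, 7]

Answer: 6 7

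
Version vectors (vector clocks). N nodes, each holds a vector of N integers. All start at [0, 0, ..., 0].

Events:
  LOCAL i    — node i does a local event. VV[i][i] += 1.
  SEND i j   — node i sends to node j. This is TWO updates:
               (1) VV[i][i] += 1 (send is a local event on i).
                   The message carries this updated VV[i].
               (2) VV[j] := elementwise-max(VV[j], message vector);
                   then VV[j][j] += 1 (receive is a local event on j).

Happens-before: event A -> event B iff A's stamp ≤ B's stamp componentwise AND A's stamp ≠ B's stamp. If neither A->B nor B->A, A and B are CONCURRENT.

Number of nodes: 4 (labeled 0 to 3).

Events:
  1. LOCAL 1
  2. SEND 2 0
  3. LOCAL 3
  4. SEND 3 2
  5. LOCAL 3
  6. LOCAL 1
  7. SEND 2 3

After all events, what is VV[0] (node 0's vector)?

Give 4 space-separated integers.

Answer: 1 0 1 0

Derivation:
Initial: VV[0]=[0, 0, 0, 0]
Initial: VV[1]=[0, 0, 0, 0]
Initial: VV[2]=[0, 0, 0, 0]
Initial: VV[3]=[0, 0, 0, 0]
Event 1: LOCAL 1: VV[1][1]++ -> VV[1]=[0, 1, 0, 0]
Event 2: SEND 2->0: VV[2][2]++ -> VV[2]=[0, 0, 1, 0], msg_vec=[0, 0, 1, 0]; VV[0]=max(VV[0],msg_vec) then VV[0][0]++ -> VV[0]=[1, 0, 1, 0]
Event 3: LOCAL 3: VV[3][3]++ -> VV[3]=[0, 0, 0, 1]
Event 4: SEND 3->2: VV[3][3]++ -> VV[3]=[0, 0, 0, 2], msg_vec=[0, 0, 0, 2]; VV[2]=max(VV[2],msg_vec) then VV[2][2]++ -> VV[2]=[0, 0, 2, 2]
Event 5: LOCAL 3: VV[3][3]++ -> VV[3]=[0, 0, 0, 3]
Event 6: LOCAL 1: VV[1][1]++ -> VV[1]=[0, 2, 0, 0]
Event 7: SEND 2->3: VV[2][2]++ -> VV[2]=[0, 0, 3, 2], msg_vec=[0, 0, 3, 2]; VV[3]=max(VV[3],msg_vec) then VV[3][3]++ -> VV[3]=[0, 0, 3, 4]
Final vectors: VV[0]=[1, 0, 1, 0]; VV[1]=[0, 2, 0, 0]; VV[2]=[0, 0, 3, 2]; VV[3]=[0, 0, 3, 4]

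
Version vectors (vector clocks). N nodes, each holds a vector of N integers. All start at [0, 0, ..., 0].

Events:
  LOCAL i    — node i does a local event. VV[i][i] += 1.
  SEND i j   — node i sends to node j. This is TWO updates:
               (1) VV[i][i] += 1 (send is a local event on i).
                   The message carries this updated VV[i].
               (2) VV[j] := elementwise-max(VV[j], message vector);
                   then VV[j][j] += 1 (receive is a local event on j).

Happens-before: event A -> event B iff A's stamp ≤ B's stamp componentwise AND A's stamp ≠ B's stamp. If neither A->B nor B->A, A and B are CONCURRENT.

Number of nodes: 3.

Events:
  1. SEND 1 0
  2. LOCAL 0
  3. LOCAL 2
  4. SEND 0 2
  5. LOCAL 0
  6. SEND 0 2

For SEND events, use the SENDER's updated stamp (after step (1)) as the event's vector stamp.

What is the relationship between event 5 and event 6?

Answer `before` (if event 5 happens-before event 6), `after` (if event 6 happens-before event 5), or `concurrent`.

Answer: before

Derivation:
Initial: VV[0]=[0, 0, 0]
Initial: VV[1]=[0, 0, 0]
Initial: VV[2]=[0, 0, 0]
Event 1: SEND 1->0: VV[1][1]++ -> VV[1]=[0, 1, 0], msg_vec=[0, 1, 0]; VV[0]=max(VV[0],msg_vec) then VV[0][0]++ -> VV[0]=[1, 1, 0]
Event 2: LOCAL 0: VV[0][0]++ -> VV[0]=[2, 1, 0]
Event 3: LOCAL 2: VV[2][2]++ -> VV[2]=[0, 0, 1]
Event 4: SEND 0->2: VV[0][0]++ -> VV[0]=[3, 1, 0], msg_vec=[3, 1, 0]; VV[2]=max(VV[2],msg_vec) then VV[2][2]++ -> VV[2]=[3, 1, 2]
Event 5: LOCAL 0: VV[0][0]++ -> VV[0]=[4, 1, 0]
Event 6: SEND 0->2: VV[0][0]++ -> VV[0]=[5, 1, 0], msg_vec=[5, 1, 0]; VV[2]=max(VV[2],msg_vec) then VV[2][2]++ -> VV[2]=[5, 1, 3]
Event 5 stamp: [4, 1, 0]
Event 6 stamp: [5, 1, 0]
[4, 1, 0] <= [5, 1, 0]? True
[5, 1, 0] <= [4, 1, 0]? False
Relation: before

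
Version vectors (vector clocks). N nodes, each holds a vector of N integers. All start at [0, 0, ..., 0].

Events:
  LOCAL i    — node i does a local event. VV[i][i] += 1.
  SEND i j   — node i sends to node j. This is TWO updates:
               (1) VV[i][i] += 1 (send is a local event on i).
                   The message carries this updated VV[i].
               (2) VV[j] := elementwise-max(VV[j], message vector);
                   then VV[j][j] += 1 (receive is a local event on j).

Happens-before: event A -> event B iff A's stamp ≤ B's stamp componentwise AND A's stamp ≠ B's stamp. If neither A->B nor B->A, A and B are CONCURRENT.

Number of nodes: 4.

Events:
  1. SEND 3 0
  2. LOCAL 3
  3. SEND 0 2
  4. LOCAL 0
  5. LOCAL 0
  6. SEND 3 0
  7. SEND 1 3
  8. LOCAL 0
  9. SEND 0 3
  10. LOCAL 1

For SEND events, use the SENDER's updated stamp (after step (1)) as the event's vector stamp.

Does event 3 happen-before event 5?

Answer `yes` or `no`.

Initial: VV[0]=[0, 0, 0, 0]
Initial: VV[1]=[0, 0, 0, 0]
Initial: VV[2]=[0, 0, 0, 0]
Initial: VV[3]=[0, 0, 0, 0]
Event 1: SEND 3->0: VV[3][3]++ -> VV[3]=[0, 0, 0, 1], msg_vec=[0, 0, 0, 1]; VV[0]=max(VV[0],msg_vec) then VV[0][0]++ -> VV[0]=[1, 0, 0, 1]
Event 2: LOCAL 3: VV[3][3]++ -> VV[3]=[0, 0, 0, 2]
Event 3: SEND 0->2: VV[0][0]++ -> VV[0]=[2, 0, 0, 1], msg_vec=[2, 0, 0, 1]; VV[2]=max(VV[2],msg_vec) then VV[2][2]++ -> VV[2]=[2, 0, 1, 1]
Event 4: LOCAL 0: VV[0][0]++ -> VV[0]=[3, 0, 0, 1]
Event 5: LOCAL 0: VV[0][0]++ -> VV[0]=[4, 0, 0, 1]
Event 6: SEND 3->0: VV[3][3]++ -> VV[3]=[0, 0, 0, 3], msg_vec=[0, 0, 0, 3]; VV[0]=max(VV[0],msg_vec) then VV[0][0]++ -> VV[0]=[5, 0, 0, 3]
Event 7: SEND 1->3: VV[1][1]++ -> VV[1]=[0, 1, 0, 0], msg_vec=[0, 1, 0, 0]; VV[3]=max(VV[3],msg_vec) then VV[3][3]++ -> VV[3]=[0, 1, 0, 4]
Event 8: LOCAL 0: VV[0][0]++ -> VV[0]=[6, 0, 0, 3]
Event 9: SEND 0->3: VV[0][0]++ -> VV[0]=[7, 0, 0, 3], msg_vec=[7, 0, 0, 3]; VV[3]=max(VV[3],msg_vec) then VV[3][3]++ -> VV[3]=[7, 1, 0, 5]
Event 10: LOCAL 1: VV[1][1]++ -> VV[1]=[0, 2, 0, 0]
Event 3 stamp: [2, 0, 0, 1]
Event 5 stamp: [4, 0, 0, 1]
[2, 0, 0, 1] <= [4, 0, 0, 1]? True. Equal? False. Happens-before: True

Answer: yes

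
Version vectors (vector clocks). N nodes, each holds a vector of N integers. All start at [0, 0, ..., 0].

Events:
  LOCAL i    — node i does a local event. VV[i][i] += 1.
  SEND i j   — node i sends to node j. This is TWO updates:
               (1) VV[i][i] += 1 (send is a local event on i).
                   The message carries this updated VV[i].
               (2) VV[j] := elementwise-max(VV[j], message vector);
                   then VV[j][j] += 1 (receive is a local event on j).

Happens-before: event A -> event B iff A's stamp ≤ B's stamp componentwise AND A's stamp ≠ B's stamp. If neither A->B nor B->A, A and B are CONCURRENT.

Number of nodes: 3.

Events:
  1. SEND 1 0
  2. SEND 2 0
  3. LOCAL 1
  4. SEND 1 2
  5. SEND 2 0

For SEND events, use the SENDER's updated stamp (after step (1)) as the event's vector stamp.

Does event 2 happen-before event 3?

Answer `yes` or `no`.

Initial: VV[0]=[0, 0, 0]
Initial: VV[1]=[0, 0, 0]
Initial: VV[2]=[0, 0, 0]
Event 1: SEND 1->0: VV[1][1]++ -> VV[1]=[0, 1, 0], msg_vec=[0, 1, 0]; VV[0]=max(VV[0],msg_vec) then VV[0][0]++ -> VV[0]=[1, 1, 0]
Event 2: SEND 2->0: VV[2][2]++ -> VV[2]=[0, 0, 1], msg_vec=[0, 0, 1]; VV[0]=max(VV[0],msg_vec) then VV[0][0]++ -> VV[0]=[2, 1, 1]
Event 3: LOCAL 1: VV[1][1]++ -> VV[1]=[0, 2, 0]
Event 4: SEND 1->2: VV[1][1]++ -> VV[1]=[0, 3, 0], msg_vec=[0, 3, 0]; VV[2]=max(VV[2],msg_vec) then VV[2][2]++ -> VV[2]=[0, 3, 2]
Event 5: SEND 2->0: VV[2][2]++ -> VV[2]=[0, 3, 3], msg_vec=[0, 3, 3]; VV[0]=max(VV[0],msg_vec) then VV[0][0]++ -> VV[0]=[3, 3, 3]
Event 2 stamp: [0, 0, 1]
Event 3 stamp: [0, 2, 0]
[0, 0, 1] <= [0, 2, 0]? False. Equal? False. Happens-before: False

Answer: no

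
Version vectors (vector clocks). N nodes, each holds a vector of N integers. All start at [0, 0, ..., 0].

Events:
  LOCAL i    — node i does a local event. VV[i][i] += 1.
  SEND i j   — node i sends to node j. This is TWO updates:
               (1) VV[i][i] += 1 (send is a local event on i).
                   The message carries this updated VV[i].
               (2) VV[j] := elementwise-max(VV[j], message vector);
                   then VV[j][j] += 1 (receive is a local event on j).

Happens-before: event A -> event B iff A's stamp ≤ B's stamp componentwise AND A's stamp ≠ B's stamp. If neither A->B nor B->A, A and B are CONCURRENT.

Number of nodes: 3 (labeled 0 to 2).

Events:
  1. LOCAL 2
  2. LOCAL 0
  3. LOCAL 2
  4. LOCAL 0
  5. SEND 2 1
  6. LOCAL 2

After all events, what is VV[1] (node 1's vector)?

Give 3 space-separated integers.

Initial: VV[0]=[0, 0, 0]
Initial: VV[1]=[0, 0, 0]
Initial: VV[2]=[0, 0, 0]
Event 1: LOCAL 2: VV[2][2]++ -> VV[2]=[0, 0, 1]
Event 2: LOCAL 0: VV[0][0]++ -> VV[0]=[1, 0, 0]
Event 3: LOCAL 2: VV[2][2]++ -> VV[2]=[0, 0, 2]
Event 4: LOCAL 0: VV[0][0]++ -> VV[0]=[2, 0, 0]
Event 5: SEND 2->1: VV[2][2]++ -> VV[2]=[0, 0, 3], msg_vec=[0, 0, 3]; VV[1]=max(VV[1],msg_vec) then VV[1][1]++ -> VV[1]=[0, 1, 3]
Event 6: LOCAL 2: VV[2][2]++ -> VV[2]=[0, 0, 4]
Final vectors: VV[0]=[2, 0, 0]; VV[1]=[0, 1, 3]; VV[2]=[0, 0, 4]

Answer: 0 1 3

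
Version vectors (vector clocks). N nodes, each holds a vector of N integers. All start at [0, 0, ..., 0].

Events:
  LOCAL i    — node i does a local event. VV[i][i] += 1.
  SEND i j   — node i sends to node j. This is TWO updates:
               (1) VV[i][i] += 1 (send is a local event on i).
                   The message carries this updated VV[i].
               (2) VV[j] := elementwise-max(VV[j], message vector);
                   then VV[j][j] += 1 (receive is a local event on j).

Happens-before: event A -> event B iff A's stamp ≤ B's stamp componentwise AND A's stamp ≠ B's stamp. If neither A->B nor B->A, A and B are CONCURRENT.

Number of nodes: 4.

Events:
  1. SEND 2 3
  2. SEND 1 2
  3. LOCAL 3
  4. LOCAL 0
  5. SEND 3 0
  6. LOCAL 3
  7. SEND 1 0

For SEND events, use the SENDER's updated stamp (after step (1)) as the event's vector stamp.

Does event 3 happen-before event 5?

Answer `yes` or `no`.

Initial: VV[0]=[0, 0, 0, 0]
Initial: VV[1]=[0, 0, 0, 0]
Initial: VV[2]=[0, 0, 0, 0]
Initial: VV[3]=[0, 0, 0, 0]
Event 1: SEND 2->3: VV[2][2]++ -> VV[2]=[0, 0, 1, 0], msg_vec=[0, 0, 1, 0]; VV[3]=max(VV[3],msg_vec) then VV[3][3]++ -> VV[3]=[0, 0, 1, 1]
Event 2: SEND 1->2: VV[1][1]++ -> VV[1]=[0, 1, 0, 0], msg_vec=[0, 1, 0, 0]; VV[2]=max(VV[2],msg_vec) then VV[2][2]++ -> VV[2]=[0, 1, 2, 0]
Event 3: LOCAL 3: VV[3][3]++ -> VV[3]=[0, 0, 1, 2]
Event 4: LOCAL 0: VV[0][0]++ -> VV[0]=[1, 0, 0, 0]
Event 5: SEND 3->0: VV[3][3]++ -> VV[3]=[0, 0, 1, 3], msg_vec=[0, 0, 1, 3]; VV[0]=max(VV[0],msg_vec) then VV[0][0]++ -> VV[0]=[2, 0, 1, 3]
Event 6: LOCAL 3: VV[3][3]++ -> VV[3]=[0, 0, 1, 4]
Event 7: SEND 1->0: VV[1][1]++ -> VV[1]=[0, 2, 0, 0], msg_vec=[0, 2, 0, 0]; VV[0]=max(VV[0],msg_vec) then VV[0][0]++ -> VV[0]=[3, 2, 1, 3]
Event 3 stamp: [0, 0, 1, 2]
Event 5 stamp: [0, 0, 1, 3]
[0, 0, 1, 2] <= [0, 0, 1, 3]? True. Equal? False. Happens-before: True

Answer: yes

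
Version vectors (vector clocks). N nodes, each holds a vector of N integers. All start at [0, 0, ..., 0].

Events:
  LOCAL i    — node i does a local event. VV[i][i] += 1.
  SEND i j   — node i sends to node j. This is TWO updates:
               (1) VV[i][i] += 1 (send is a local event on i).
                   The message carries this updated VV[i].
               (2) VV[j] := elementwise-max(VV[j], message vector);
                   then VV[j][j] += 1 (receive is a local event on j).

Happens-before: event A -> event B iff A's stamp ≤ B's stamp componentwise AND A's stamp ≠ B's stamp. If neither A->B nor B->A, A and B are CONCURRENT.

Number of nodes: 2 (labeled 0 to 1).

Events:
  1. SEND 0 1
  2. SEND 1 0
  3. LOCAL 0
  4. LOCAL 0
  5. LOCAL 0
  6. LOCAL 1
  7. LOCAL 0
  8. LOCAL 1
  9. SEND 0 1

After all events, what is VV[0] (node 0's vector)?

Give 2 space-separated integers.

Answer: 7 2

Derivation:
Initial: VV[0]=[0, 0]
Initial: VV[1]=[0, 0]
Event 1: SEND 0->1: VV[0][0]++ -> VV[0]=[1, 0], msg_vec=[1, 0]; VV[1]=max(VV[1],msg_vec) then VV[1][1]++ -> VV[1]=[1, 1]
Event 2: SEND 1->0: VV[1][1]++ -> VV[1]=[1, 2], msg_vec=[1, 2]; VV[0]=max(VV[0],msg_vec) then VV[0][0]++ -> VV[0]=[2, 2]
Event 3: LOCAL 0: VV[0][0]++ -> VV[0]=[3, 2]
Event 4: LOCAL 0: VV[0][0]++ -> VV[0]=[4, 2]
Event 5: LOCAL 0: VV[0][0]++ -> VV[0]=[5, 2]
Event 6: LOCAL 1: VV[1][1]++ -> VV[1]=[1, 3]
Event 7: LOCAL 0: VV[0][0]++ -> VV[0]=[6, 2]
Event 8: LOCAL 1: VV[1][1]++ -> VV[1]=[1, 4]
Event 9: SEND 0->1: VV[0][0]++ -> VV[0]=[7, 2], msg_vec=[7, 2]; VV[1]=max(VV[1],msg_vec) then VV[1][1]++ -> VV[1]=[7, 5]
Final vectors: VV[0]=[7, 2]; VV[1]=[7, 5]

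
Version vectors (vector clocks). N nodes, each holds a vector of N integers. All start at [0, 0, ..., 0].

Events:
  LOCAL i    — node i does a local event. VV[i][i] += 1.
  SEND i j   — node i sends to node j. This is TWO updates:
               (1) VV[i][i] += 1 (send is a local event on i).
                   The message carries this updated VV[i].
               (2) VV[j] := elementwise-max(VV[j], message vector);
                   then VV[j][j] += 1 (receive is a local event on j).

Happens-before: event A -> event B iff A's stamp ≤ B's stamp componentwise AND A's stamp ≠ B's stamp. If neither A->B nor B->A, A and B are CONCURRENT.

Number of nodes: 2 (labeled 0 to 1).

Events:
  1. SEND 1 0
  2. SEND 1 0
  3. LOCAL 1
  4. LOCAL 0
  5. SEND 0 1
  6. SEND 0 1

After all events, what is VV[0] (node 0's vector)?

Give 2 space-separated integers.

Initial: VV[0]=[0, 0]
Initial: VV[1]=[0, 0]
Event 1: SEND 1->0: VV[1][1]++ -> VV[1]=[0, 1], msg_vec=[0, 1]; VV[0]=max(VV[0],msg_vec) then VV[0][0]++ -> VV[0]=[1, 1]
Event 2: SEND 1->0: VV[1][1]++ -> VV[1]=[0, 2], msg_vec=[0, 2]; VV[0]=max(VV[0],msg_vec) then VV[0][0]++ -> VV[0]=[2, 2]
Event 3: LOCAL 1: VV[1][1]++ -> VV[1]=[0, 3]
Event 4: LOCAL 0: VV[0][0]++ -> VV[0]=[3, 2]
Event 5: SEND 0->1: VV[0][0]++ -> VV[0]=[4, 2], msg_vec=[4, 2]; VV[1]=max(VV[1],msg_vec) then VV[1][1]++ -> VV[1]=[4, 4]
Event 6: SEND 0->1: VV[0][0]++ -> VV[0]=[5, 2], msg_vec=[5, 2]; VV[1]=max(VV[1],msg_vec) then VV[1][1]++ -> VV[1]=[5, 5]
Final vectors: VV[0]=[5, 2]; VV[1]=[5, 5]

Answer: 5 2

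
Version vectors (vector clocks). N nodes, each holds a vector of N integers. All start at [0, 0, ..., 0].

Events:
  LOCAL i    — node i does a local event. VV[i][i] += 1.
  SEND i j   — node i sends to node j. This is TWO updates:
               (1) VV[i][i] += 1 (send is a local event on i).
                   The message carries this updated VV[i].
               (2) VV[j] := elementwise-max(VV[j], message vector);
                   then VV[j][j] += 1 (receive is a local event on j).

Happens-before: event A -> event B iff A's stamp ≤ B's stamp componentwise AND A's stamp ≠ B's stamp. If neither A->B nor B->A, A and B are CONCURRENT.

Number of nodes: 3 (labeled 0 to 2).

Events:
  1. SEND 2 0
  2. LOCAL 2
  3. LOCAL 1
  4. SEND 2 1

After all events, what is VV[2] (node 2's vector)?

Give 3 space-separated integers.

Initial: VV[0]=[0, 0, 0]
Initial: VV[1]=[0, 0, 0]
Initial: VV[2]=[0, 0, 0]
Event 1: SEND 2->0: VV[2][2]++ -> VV[2]=[0, 0, 1], msg_vec=[0, 0, 1]; VV[0]=max(VV[0],msg_vec) then VV[0][0]++ -> VV[0]=[1, 0, 1]
Event 2: LOCAL 2: VV[2][2]++ -> VV[2]=[0, 0, 2]
Event 3: LOCAL 1: VV[1][1]++ -> VV[1]=[0, 1, 0]
Event 4: SEND 2->1: VV[2][2]++ -> VV[2]=[0, 0, 3], msg_vec=[0, 0, 3]; VV[1]=max(VV[1],msg_vec) then VV[1][1]++ -> VV[1]=[0, 2, 3]
Final vectors: VV[0]=[1, 0, 1]; VV[1]=[0, 2, 3]; VV[2]=[0, 0, 3]

Answer: 0 0 3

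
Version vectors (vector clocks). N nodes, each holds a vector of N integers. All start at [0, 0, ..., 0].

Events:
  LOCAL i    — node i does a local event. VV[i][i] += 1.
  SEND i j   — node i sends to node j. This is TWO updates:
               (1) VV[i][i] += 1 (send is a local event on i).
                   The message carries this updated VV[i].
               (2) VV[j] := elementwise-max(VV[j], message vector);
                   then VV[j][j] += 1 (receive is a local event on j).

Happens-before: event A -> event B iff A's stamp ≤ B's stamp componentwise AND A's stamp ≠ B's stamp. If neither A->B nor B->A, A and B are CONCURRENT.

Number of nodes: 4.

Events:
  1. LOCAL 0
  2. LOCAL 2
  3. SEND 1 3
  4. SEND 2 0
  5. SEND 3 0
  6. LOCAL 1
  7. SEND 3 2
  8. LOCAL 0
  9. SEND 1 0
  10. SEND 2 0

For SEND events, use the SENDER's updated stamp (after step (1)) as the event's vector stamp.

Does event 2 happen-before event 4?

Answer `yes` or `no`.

Answer: yes

Derivation:
Initial: VV[0]=[0, 0, 0, 0]
Initial: VV[1]=[0, 0, 0, 0]
Initial: VV[2]=[0, 0, 0, 0]
Initial: VV[3]=[0, 0, 0, 0]
Event 1: LOCAL 0: VV[0][0]++ -> VV[0]=[1, 0, 0, 0]
Event 2: LOCAL 2: VV[2][2]++ -> VV[2]=[0, 0, 1, 0]
Event 3: SEND 1->3: VV[1][1]++ -> VV[1]=[0, 1, 0, 0], msg_vec=[0, 1, 0, 0]; VV[3]=max(VV[3],msg_vec) then VV[3][3]++ -> VV[3]=[0, 1, 0, 1]
Event 4: SEND 2->0: VV[2][2]++ -> VV[2]=[0, 0, 2, 0], msg_vec=[0, 0, 2, 0]; VV[0]=max(VV[0],msg_vec) then VV[0][0]++ -> VV[0]=[2, 0, 2, 0]
Event 5: SEND 3->0: VV[3][3]++ -> VV[3]=[0, 1, 0, 2], msg_vec=[0, 1, 0, 2]; VV[0]=max(VV[0],msg_vec) then VV[0][0]++ -> VV[0]=[3, 1, 2, 2]
Event 6: LOCAL 1: VV[1][1]++ -> VV[1]=[0, 2, 0, 0]
Event 7: SEND 3->2: VV[3][3]++ -> VV[3]=[0, 1, 0, 3], msg_vec=[0, 1, 0, 3]; VV[2]=max(VV[2],msg_vec) then VV[2][2]++ -> VV[2]=[0, 1, 3, 3]
Event 8: LOCAL 0: VV[0][0]++ -> VV[0]=[4, 1, 2, 2]
Event 9: SEND 1->0: VV[1][1]++ -> VV[1]=[0, 3, 0, 0], msg_vec=[0, 3, 0, 0]; VV[0]=max(VV[0],msg_vec) then VV[0][0]++ -> VV[0]=[5, 3, 2, 2]
Event 10: SEND 2->0: VV[2][2]++ -> VV[2]=[0, 1, 4, 3], msg_vec=[0, 1, 4, 3]; VV[0]=max(VV[0],msg_vec) then VV[0][0]++ -> VV[0]=[6, 3, 4, 3]
Event 2 stamp: [0, 0, 1, 0]
Event 4 stamp: [0, 0, 2, 0]
[0, 0, 1, 0] <= [0, 0, 2, 0]? True. Equal? False. Happens-before: True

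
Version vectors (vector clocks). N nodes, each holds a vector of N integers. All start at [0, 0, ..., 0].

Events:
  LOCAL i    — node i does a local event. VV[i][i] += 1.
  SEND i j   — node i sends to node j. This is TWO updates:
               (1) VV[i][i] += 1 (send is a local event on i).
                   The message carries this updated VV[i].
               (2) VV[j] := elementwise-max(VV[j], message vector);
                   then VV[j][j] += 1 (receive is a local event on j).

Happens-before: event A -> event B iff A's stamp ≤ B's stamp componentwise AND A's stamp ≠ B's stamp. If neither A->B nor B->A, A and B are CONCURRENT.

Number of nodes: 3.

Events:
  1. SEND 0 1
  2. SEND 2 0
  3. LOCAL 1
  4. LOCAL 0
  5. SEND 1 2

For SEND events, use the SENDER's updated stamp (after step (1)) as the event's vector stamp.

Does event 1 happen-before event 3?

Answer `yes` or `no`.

Answer: yes

Derivation:
Initial: VV[0]=[0, 0, 0]
Initial: VV[1]=[0, 0, 0]
Initial: VV[2]=[0, 0, 0]
Event 1: SEND 0->1: VV[0][0]++ -> VV[0]=[1, 0, 0], msg_vec=[1, 0, 0]; VV[1]=max(VV[1],msg_vec) then VV[1][1]++ -> VV[1]=[1, 1, 0]
Event 2: SEND 2->0: VV[2][2]++ -> VV[2]=[0, 0, 1], msg_vec=[0, 0, 1]; VV[0]=max(VV[0],msg_vec) then VV[0][0]++ -> VV[0]=[2, 0, 1]
Event 3: LOCAL 1: VV[1][1]++ -> VV[1]=[1, 2, 0]
Event 4: LOCAL 0: VV[0][0]++ -> VV[0]=[3, 0, 1]
Event 5: SEND 1->2: VV[1][1]++ -> VV[1]=[1, 3, 0], msg_vec=[1, 3, 0]; VV[2]=max(VV[2],msg_vec) then VV[2][2]++ -> VV[2]=[1, 3, 2]
Event 1 stamp: [1, 0, 0]
Event 3 stamp: [1, 2, 0]
[1, 0, 0] <= [1, 2, 0]? True. Equal? False. Happens-before: True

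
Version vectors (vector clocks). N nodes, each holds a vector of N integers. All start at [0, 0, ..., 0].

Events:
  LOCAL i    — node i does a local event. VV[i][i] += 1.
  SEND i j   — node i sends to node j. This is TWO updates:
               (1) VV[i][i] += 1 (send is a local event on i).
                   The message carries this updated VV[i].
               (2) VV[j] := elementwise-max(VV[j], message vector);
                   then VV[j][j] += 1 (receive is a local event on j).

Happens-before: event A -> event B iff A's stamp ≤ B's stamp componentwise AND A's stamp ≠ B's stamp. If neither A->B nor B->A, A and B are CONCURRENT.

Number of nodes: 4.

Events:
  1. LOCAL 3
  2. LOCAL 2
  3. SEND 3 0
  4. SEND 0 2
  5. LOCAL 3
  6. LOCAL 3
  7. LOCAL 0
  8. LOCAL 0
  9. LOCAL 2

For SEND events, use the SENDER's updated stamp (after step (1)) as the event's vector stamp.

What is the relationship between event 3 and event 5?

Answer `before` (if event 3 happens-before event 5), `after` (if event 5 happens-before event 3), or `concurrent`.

Initial: VV[0]=[0, 0, 0, 0]
Initial: VV[1]=[0, 0, 0, 0]
Initial: VV[2]=[0, 0, 0, 0]
Initial: VV[3]=[0, 0, 0, 0]
Event 1: LOCAL 3: VV[3][3]++ -> VV[3]=[0, 0, 0, 1]
Event 2: LOCAL 2: VV[2][2]++ -> VV[2]=[0, 0, 1, 0]
Event 3: SEND 3->0: VV[3][3]++ -> VV[3]=[0, 0, 0, 2], msg_vec=[0, 0, 0, 2]; VV[0]=max(VV[0],msg_vec) then VV[0][0]++ -> VV[0]=[1, 0, 0, 2]
Event 4: SEND 0->2: VV[0][0]++ -> VV[0]=[2, 0, 0, 2], msg_vec=[2, 0, 0, 2]; VV[2]=max(VV[2],msg_vec) then VV[2][2]++ -> VV[2]=[2, 0, 2, 2]
Event 5: LOCAL 3: VV[3][3]++ -> VV[3]=[0, 0, 0, 3]
Event 6: LOCAL 3: VV[3][3]++ -> VV[3]=[0, 0, 0, 4]
Event 7: LOCAL 0: VV[0][0]++ -> VV[0]=[3, 0, 0, 2]
Event 8: LOCAL 0: VV[0][0]++ -> VV[0]=[4, 0, 0, 2]
Event 9: LOCAL 2: VV[2][2]++ -> VV[2]=[2, 0, 3, 2]
Event 3 stamp: [0, 0, 0, 2]
Event 5 stamp: [0, 0, 0, 3]
[0, 0, 0, 2] <= [0, 0, 0, 3]? True
[0, 0, 0, 3] <= [0, 0, 0, 2]? False
Relation: before

Answer: before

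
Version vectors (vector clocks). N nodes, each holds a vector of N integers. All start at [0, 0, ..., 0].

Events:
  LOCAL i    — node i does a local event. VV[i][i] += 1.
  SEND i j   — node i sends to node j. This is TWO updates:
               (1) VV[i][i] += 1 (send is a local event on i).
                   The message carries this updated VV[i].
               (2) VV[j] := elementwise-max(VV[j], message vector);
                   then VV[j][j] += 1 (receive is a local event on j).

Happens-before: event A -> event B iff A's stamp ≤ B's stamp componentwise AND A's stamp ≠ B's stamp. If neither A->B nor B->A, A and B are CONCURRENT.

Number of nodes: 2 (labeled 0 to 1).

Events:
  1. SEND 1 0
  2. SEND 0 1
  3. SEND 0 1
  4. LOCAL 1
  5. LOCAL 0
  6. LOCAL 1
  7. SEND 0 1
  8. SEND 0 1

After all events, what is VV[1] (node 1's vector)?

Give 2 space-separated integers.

Initial: VV[0]=[0, 0]
Initial: VV[1]=[0, 0]
Event 1: SEND 1->0: VV[1][1]++ -> VV[1]=[0, 1], msg_vec=[0, 1]; VV[0]=max(VV[0],msg_vec) then VV[0][0]++ -> VV[0]=[1, 1]
Event 2: SEND 0->1: VV[0][0]++ -> VV[0]=[2, 1], msg_vec=[2, 1]; VV[1]=max(VV[1],msg_vec) then VV[1][1]++ -> VV[1]=[2, 2]
Event 3: SEND 0->1: VV[0][0]++ -> VV[0]=[3, 1], msg_vec=[3, 1]; VV[1]=max(VV[1],msg_vec) then VV[1][1]++ -> VV[1]=[3, 3]
Event 4: LOCAL 1: VV[1][1]++ -> VV[1]=[3, 4]
Event 5: LOCAL 0: VV[0][0]++ -> VV[0]=[4, 1]
Event 6: LOCAL 1: VV[1][1]++ -> VV[1]=[3, 5]
Event 7: SEND 0->1: VV[0][0]++ -> VV[0]=[5, 1], msg_vec=[5, 1]; VV[1]=max(VV[1],msg_vec) then VV[1][1]++ -> VV[1]=[5, 6]
Event 8: SEND 0->1: VV[0][0]++ -> VV[0]=[6, 1], msg_vec=[6, 1]; VV[1]=max(VV[1],msg_vec) then VV[1][1]++ -> VV[1]=[6, 7]
Final vectors: VV[0]=[6, 1]; VV[1]=[6, 7]

Answer: 6 7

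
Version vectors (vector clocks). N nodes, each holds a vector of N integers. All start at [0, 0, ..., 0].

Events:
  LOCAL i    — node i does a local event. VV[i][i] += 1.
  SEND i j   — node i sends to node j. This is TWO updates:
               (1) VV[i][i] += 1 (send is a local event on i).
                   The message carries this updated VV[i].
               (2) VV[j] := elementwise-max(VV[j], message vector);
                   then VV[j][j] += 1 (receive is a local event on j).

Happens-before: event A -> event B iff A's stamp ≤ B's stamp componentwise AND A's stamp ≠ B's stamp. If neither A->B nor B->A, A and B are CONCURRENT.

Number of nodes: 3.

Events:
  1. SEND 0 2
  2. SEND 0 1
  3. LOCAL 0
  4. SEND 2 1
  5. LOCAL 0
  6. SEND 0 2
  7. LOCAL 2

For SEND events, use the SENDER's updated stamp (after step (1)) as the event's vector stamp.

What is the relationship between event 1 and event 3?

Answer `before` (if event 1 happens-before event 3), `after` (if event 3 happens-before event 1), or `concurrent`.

Initial: VV[0]=[0, 0, 0]
Initial: VV[1]=[0, 0, 0]
Initial: VV[2]=[0, 0, 0]
Event 1: SEND 0->2: VV[0][0]++ -> VV[0]=[1, 0, 0], msg_vec=[1, 0, 0]; VV[2]=max(VV[2],msg_vec) then VV[2][2]++ -> VV[2]=[1, 0, 1]
Event 2: SEND 0->1: VV[0][0]++ -> VV[0]=[2, 0, 0], msg_vec=[2, 0, 0]; VV[1]=max(VV[1],msg_vec) then VV[1][1]++ -> VV[1]=[2, 1, 0]
Event 3: LOCAL 0: VV[0][0]++ -> VV[0]=[3, 0, 0]
Event 4: SEND 2->1: VV[2][2]++ -> VV[2]=[1, 0, 2], msg_vec=[1, 0, 2]; VV[1]=max(VV[1],msg_vec) then VV[1][1]++ -> VV[1]=[2, 2, 2]
Event 5: LOCAL 0: VV[0][0]++ -> VV[0]=[4, 0, 0]
Event 6: SEND 0->2: VV[0][0]++ -> VV[0]=[5, 0, 0], msg_vec=[5, 0, 0]; VV[2]=max(VV[2],msg_vec) then VV[2][2]++ -> VV[2]=[5, 0, 3]
Event 7: LOCAL 2: VV[2][2]++ -> VV[2]=[5, 0, 4]
Event 1 stamp: [1, 0, 0]
Event 3 stamp: [3, 0, 0]
[1, 0, 0] <= [3, 0, 0]? True
[3, 0, 0] <= [1, 0, 0]? False
Relation: before

Answer: before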